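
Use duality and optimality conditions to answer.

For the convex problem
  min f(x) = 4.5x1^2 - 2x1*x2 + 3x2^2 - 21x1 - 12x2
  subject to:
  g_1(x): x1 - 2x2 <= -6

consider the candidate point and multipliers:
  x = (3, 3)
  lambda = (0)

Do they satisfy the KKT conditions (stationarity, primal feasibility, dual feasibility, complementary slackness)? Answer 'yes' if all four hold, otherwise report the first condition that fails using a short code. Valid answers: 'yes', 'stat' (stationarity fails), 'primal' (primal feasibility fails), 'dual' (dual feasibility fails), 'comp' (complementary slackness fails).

Gradient of f: grad f(x) = Q x + c = (0, 0)
Constraint values g_i(x) = a_i^T x - b_i:
  g_1((3, 3)) = 3
Stationarity residual: grad f(x) + sum_i lambda_i a_i = (0, 0)
  -> stationarity OK
Primal feasibility (all g_i <= 0): FAILS
Dual feasibility (all lambda_i >= 0): OK
Complementary slackness (lambda_i * g_i(x) = 0 for all i): OK

Verdict: the first failing condition is primal_feasibility -> primal.

primal


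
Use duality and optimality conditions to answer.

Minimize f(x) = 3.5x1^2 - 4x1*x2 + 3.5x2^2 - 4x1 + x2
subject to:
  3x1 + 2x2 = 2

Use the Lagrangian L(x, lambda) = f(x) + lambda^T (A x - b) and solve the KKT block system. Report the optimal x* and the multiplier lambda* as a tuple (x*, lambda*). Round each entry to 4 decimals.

Form the Lagrangian:
  L(x, lambda) = (1/2) x^T Q x + c^T x + lambda^T (A x - b)
Stationarity (grad_x L = 0): Q x + c + A^T lambda = 0.
Primal feasibility: A x = b.

This gives the KKT block system:
  [ Q   A^T ] [ x     ]   [-c ]
  [ A    0  ] [ lambda ] = [ b ]

Solving the linear system:
  x*      = (0.5755, 0.1367)
  lambda* = (0.1727)
  f(x*)   = -1.2554

x* = (0.5755, 0.1367), lambda* = (0.1727)


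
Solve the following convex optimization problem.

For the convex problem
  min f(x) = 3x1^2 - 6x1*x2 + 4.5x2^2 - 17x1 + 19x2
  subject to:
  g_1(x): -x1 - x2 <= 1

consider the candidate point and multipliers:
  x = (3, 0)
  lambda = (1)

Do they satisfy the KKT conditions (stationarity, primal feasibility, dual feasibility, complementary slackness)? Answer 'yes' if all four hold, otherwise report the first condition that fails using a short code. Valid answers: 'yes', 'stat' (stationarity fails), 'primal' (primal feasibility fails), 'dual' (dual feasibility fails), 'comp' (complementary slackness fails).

Gradient of f: grad f(x) = Q x + c = (1, 1)
Constraint values g_i(x) = a_i^T x - b_i:
  g_1((3, 0)) = -4
Stationarity residual: grad f(x) + sum_i lambda_i a_i = (0, 0)
  -> stationarity OK
Primal feasibility (all g_i <= 0): OK
Dual feasibility (all lambda_i >= 0): OK
Complementary slackness (lambda_i * g_i(x) = 0 for all i): FAILS

Verdict: the first failing condition is complementary_slackness -> comp.

comp


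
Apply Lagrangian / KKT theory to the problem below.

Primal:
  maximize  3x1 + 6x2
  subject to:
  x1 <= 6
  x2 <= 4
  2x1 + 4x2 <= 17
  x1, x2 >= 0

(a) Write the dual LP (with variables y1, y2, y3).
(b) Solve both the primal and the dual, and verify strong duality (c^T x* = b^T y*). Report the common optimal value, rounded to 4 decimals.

The standard primal-dual pair for 'max c^T x s.t. A x <= b, x >= 0' is:
  Dual:  min b^T y  s.t.  A^T y >= c,  y >= 0.

So the dual LP is:
  minimize  6y1 + 4y2 + 17y3
  subject to:
    y1 + 2y3 >= 3
    y2 + 4y3 >= 6
    y1, y2, y3 >= 0

Solving the primal: x* = (0.5, 4).
  primal value c^T x* = 25.5.
Solving the dual: y* = (0, 0, 1.5).
  dual value b^T y* = 25.5.
Strong duality: c^T x* = b^T y*. Confirmed.

25.5


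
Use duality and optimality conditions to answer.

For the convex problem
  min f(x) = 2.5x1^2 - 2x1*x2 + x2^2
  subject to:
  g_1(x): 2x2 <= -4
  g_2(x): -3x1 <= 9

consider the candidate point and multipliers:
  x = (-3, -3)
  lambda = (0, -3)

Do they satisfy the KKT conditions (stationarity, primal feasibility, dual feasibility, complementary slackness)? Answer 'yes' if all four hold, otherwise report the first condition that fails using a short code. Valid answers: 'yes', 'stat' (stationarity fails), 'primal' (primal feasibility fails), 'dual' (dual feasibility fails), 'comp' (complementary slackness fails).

Gradient of f: grad f(x) = Q x + c = (-9, 0)
Constraint values g_i(x) = a_i^T x - b_i:
  g_1((-3, -3)) = -2
  g_2((-3, -3)) = 0
Stationarity residual: grad f(x) + sum_i lambda_i a_i = (0, 0)
  -> stationarity OK
Primal feasibility (all g_i <= 0): OK
Dual feasibility (all lambda_i >= 0): FAILS
Complementary slackness (lambda_i * g_i(x) = 0 for all i): OK

Verdict: the first failing condition is dual_feasibility -> dual.

dual


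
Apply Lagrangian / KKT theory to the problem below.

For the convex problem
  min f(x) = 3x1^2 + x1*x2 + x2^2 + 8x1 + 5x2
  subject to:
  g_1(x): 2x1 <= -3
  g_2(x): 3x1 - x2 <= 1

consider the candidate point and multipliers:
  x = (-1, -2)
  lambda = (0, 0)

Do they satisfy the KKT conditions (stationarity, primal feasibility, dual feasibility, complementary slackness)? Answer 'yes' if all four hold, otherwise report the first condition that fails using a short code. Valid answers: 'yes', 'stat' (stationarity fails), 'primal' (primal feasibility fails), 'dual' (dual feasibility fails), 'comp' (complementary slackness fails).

Gradient of f: grad f(x) = Q x + c = (0, 0)
Constraint values g_i(x) = a_i^T x - b_i:
  g_1((-1, -2)) = 1
  g_2((-1, -2)) = -2
Stationarity residual: grad f(x) + sum_i lambda_i a_i = (0, 0)
  -> stationarity OK
Primal feasibility (all g_i <= 0): FAILS
Dual feasibility (all lambda_i >= 0): OK
Complementary slackness (lambda_i * g_i(x) = 0 for all i): OK

Verdict: the first failing condition is primal_feasibility -> primal.

primal


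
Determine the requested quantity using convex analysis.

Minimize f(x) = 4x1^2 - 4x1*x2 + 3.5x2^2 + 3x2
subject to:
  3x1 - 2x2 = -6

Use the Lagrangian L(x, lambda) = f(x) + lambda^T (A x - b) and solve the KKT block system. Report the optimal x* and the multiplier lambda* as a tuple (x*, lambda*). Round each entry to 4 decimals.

Form the Lagrangian:
  L(x, lambda) = (1/2) x^T Q x + c^T x + lambda^T (A x - b)
Stationarity (grad_x L = 0): Q x + c + A^T lambda = 0.
Primal feasibility: A x = b.

This gives the KKT block system:
  [ Q   A^T ] [ x     ]   [-c ]
  [ A    0  ] [ lambda ] = [ b ]

Solving the linear system:
  x*      = (-2.0426, -0.0638)
  lambda* = (5.3617)
  f(x*)   = 15.9894

x* = (-2.0426, -0.0638), lambda* = (5.3617)


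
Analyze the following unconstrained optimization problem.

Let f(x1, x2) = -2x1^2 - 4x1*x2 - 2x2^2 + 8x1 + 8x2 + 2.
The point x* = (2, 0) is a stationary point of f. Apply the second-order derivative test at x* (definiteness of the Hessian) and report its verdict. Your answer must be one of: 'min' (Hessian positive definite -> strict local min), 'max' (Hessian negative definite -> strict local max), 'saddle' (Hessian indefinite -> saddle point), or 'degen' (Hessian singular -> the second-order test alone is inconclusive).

Compute the Hessian H = grad^2 f:
  H = [[-4, -4], [-4, -4]]
Verify stationarity: grad f(x*) = H x* + g = (0, 0).
Eigenvalues of H: -8, 0.
H has a zero eigenvalue (singular; negative semidefinite but not definite), so H is neither positive definite, negative definite, nor indefinite. The second-order test alone is inconclusive -> degen.
(Indeed, f is constant along the null direction of H through x*, so x* is not a strict local extremum.)

degen


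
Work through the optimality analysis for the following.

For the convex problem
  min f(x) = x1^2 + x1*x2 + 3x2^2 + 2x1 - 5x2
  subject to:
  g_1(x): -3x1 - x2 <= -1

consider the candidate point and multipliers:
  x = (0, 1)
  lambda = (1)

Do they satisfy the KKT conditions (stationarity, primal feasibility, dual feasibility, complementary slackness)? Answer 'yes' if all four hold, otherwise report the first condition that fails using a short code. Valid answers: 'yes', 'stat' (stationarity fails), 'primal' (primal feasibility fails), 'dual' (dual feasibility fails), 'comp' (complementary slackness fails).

Gradient of f: grad f(x) = Q x + c = (3, 1)
Constraint values g_i(x) = a_i^T x - b_i:
  g_1((0, 1)) = 0
Stationarity residual: grad f(x) + sum_i lambda_i a_i = (0, 0)
  -> stationarity OK
Primal feasibility (all g_i <= 0): OK
Dual feasibility (all lambda_i >= 0): OK
Complementary slackness (lambda_i * g_i(x) = 0 for all i): OK

Verdict: yes, KKT holds.

yes


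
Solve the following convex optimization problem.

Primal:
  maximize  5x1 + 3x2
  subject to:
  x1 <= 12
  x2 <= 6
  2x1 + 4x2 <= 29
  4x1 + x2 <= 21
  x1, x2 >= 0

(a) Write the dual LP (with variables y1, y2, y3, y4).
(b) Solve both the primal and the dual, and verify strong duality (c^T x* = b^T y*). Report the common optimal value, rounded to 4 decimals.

The standard primal-dual pair for 'max c^T x s.t. A x <= b, x >= 0' is:
  Dual:  min b^T y  s.t.  A^T y >= c,  y >= 0.

So the dual LP is:
  minimize  12y1 + 6y2 + 29y3 + 21y4
  subject to:
    y1 + 2y3 + 4y4 >= 5
    y2 + 4y3 + y4 >= 3
    y1, y2, y3, y4 >= 0

Solving the primal: x* = (3.9286, 5.2857).
  primal value c^T x* = 35.5.
Solving the dual: y* = (0, 0, 0.5, 1).
  dual value b^T y* = 35.5.
Strong duality: c^T x* = b^T y*. Confirmed.

35.5


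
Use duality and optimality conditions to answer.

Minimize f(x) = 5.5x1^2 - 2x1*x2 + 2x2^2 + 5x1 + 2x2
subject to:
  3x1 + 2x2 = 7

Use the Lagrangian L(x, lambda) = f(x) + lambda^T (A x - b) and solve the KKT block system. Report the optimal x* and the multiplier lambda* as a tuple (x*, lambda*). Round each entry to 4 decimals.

Form the Lagrangian:
  L(x, lambda) = (1/2) x^T Q x + c^T x + lambda^T (A x - b)
Stationarity (grad_x L = 0): Q x + c + A^T lambda = 0.
Primal feasibility: A x = b.

This gives the KKT block system:
  [ Q   A^T ] [ x     ]   [-c ]
  [ A    0  ] [ lambda ] = [ b ]

Solving the linear system:
  x*      = (1, 2)
  lambda* = (-4)
  f(x*)   = 18.5

x* = (1, 2), lambda* = (-4)


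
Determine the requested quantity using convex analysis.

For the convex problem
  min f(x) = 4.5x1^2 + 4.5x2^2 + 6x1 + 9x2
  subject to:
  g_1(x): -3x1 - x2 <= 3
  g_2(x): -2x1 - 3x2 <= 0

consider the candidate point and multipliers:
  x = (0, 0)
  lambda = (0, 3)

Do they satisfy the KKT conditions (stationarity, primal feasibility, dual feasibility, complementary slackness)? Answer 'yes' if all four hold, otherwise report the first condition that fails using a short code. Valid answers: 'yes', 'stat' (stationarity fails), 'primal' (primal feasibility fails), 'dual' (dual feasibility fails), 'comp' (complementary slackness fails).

Gradient of f: grad f(x) = Q x + c = (6, 9)
Constraint values g_i(x) = a_i^T x - b_i:
  g_1((0, 0)) = -3
  g_2((0, 0)) = 0
Stationarity residual: grad f(x) + sum_i lambda_i a_i = (0, 0)
  -> stationarity OK
Primal feasibility (all g_i <= 0): OK
Dual feasibility (all lambda_i >= 0): OK
Complementary slackness (lambda_i * g_i(x) = 0 for all i): OK

Verdict: yes, KKT holds.

yes


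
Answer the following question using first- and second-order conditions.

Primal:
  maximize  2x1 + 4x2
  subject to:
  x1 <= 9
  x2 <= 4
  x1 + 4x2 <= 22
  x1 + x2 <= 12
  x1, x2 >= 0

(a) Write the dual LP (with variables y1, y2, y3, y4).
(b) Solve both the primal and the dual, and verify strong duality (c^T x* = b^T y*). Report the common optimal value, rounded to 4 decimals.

The standard primal-dual pair for 'max c^T x s.t. A x <= b, x >= 0' is:
  Dual:  min b^T y  s.t.  A^T y >= c,  y >= 0.

So the dual LP is:
  minimize  9y1 + 4y2 + 22y3 + 12y4
  subject to:
    y1 + y3 + y4 >= 2
    y2 + 4y3 + y4 >= 4
    y1, y2, y3, y4 >= 0

Solving the primal: x* = (8.6667, 3.3333).
  primal value c^T x* = 30.6667.
Solving the dual: y* = (0, 0, 0.6667, 1.3333).
  dual value b^T y* = 30.6667.
Strong duality: c^T x* = b^T y*. Confirmed.

30.6667


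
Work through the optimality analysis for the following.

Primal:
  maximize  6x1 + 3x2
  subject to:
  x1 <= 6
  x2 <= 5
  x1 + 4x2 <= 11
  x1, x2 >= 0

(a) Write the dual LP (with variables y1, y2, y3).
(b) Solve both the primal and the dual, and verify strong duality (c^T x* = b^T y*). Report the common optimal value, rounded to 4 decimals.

The standard primal-dual pair for 'max c^T x s.t. A x <= b, x >= 0' is:
  Dual:  min b^T y  s.t.  A^T y >= c,  y >= 0.

So the dual LP is:
  minimize  6y1 + 5y2 + 11y3
  subject to:
    y1 + y3 >= 6
    y2 + 4y3 >= 3
    y1, y2, y3 >= 0

Solving the primal: x* = (6, 1.25).
  primal value c^T x* = 39.75.
Solving the dual: y* = (5.25, 0, 0.75).
  dual value b^T y* = 39.75.
Strong duality: c^T x* = b^T y*. Confirmed.

39.75


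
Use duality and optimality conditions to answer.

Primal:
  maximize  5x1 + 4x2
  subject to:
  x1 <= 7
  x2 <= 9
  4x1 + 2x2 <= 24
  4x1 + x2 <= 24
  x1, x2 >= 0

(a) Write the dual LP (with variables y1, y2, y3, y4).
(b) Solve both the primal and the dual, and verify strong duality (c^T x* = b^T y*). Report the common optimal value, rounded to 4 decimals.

The standard primal-dual pair for 'max c^T x s.t. A x <= b, x >= 0' is:
  Dual:  min b^T y  s.t.  A^T y >= c,  y >= 0.

So the dual LP is:
  minimize  7y1 + 9y2 + 24y3 + 24y4
  subject to:
    y1 + 4y3 + 4y4 >= 5
    y2 + 2y3 + y4 >= 4
    y1, y2, y3, y4 >= 0

Solving the primal: x* = (1.5, 9).
  primal value c^T x* = 43.5.
Solving the dual: y* = (0, 1.5, 1.25, 0).
  dual value b^T y* = 43.5.
Strong duality: c^T x* = b^T y*. Confirmed.

43.5


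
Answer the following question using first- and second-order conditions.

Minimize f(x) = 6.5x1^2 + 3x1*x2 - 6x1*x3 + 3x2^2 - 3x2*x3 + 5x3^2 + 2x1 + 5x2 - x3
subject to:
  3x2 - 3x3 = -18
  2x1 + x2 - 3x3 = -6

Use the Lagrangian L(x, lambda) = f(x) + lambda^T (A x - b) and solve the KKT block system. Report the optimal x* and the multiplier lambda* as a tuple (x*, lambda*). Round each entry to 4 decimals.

Form the Lagrangian:
  L(x, lambda) = (1/2) x^T Q x + c^T x + lambda^T (A x - b)
Stationarity (grad_x L = 0): Q x + c + A^T lambda = 0.
Primal feasibility: A x = b.

This gives the KKT block system:
  [ Q   A^T ] [ x     ]   [-c ]
  [ A    0  ] [ lambda ] = [ b ]

Solving the linear system:
  x*      = (1.7647, -4.2353, 1.7647)
  lambda* = (7.0784, -0.8235)
  f(x*)   = 51.5294

x* = (1.7647, -4.2353, 1.7647), lambda* = (7.0784, -0.8235)


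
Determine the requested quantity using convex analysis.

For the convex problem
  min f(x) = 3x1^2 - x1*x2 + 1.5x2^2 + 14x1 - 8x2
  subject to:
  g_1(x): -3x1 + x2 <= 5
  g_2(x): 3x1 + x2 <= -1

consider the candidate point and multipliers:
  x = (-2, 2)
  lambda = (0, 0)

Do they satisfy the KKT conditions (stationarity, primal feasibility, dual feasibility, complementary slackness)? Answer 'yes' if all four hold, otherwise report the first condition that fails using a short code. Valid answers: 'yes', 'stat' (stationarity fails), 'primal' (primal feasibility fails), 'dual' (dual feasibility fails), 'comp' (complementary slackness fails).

Gradient of f: grad f(x) = Q x + c = (0, 0)
Constraint values g_i(x) = a_i^T x - b_i:
  g_1((-2, 2)) = 3
  g_2((-2, 2)) = -3
Stationarity residual: grad f(x) + sum_i lambda_i a_i = (0, 0)
  -> stationarity OK
Primal feasibility (all g_i <= 0): FAILS
Dual feasibility (all lambda_i >= 0): OK
Complementary slackness (lambda_i * g_i(x) = 0 for all i): OK

Verdict: the first failing condition is primal_feasibility -> primal.

primal


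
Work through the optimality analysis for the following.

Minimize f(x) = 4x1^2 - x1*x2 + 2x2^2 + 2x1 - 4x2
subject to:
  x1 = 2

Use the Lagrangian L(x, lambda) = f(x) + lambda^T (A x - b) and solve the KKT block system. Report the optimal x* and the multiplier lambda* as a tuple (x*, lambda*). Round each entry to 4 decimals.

Form the Lagrangian:
  L(x, lambda) = (1/2) x^T Q x + c^T x + lambda^T (A x - b)
Stationarity (grad_x L = 0): Q x + c + A^T lambda = 0.
Primal feasibility: A x = b.

This gives the KKT block system:
  [ Q   A^T ] [ x     ]   [-c ]
  [ A    0  ] [ lambda ] = [ b ]

Solving the linear system:
  x*      = (2, 1.5)
  lambda* = (-16.5)
  f(x*)   = 15.5

x* = (2, 1.5), lambda* = (-16.5)


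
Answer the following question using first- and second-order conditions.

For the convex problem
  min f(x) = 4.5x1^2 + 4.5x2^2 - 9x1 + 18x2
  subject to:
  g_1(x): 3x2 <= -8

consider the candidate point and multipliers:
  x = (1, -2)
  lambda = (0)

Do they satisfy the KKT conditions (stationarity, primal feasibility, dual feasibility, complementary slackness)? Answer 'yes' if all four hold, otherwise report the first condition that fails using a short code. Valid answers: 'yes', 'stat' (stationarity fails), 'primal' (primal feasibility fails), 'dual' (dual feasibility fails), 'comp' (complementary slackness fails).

Gradient of f: grad f(x) = Q x + c = (0, 0)
Constraint values g_i(x) = a_i^T x - b_i:
  g_1((1, -2)) = 2
Stationarity residual: grad f(x) + sum_i lambda_i a_i = (0, 0)
  -> stationarity OK
Primal feasibility (all g_i <= 0): FAILS
Dual feasibility (all lambda_i >= 0): OK
Complementary slackness (lambda_i * g_i(x) = 0 for all i): OK

Verdict: the first failing condition is primal_feasibility -> primal.

primal


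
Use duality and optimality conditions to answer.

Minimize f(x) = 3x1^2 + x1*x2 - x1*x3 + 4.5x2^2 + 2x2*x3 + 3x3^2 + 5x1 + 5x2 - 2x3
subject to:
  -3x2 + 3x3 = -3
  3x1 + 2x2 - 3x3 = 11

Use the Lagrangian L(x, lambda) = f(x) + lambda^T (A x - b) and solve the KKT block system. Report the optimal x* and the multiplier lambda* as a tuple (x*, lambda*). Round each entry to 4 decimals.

Form the Lagrangian:
  L(x, lambda) = (1/2) x^T Q x + c^T x + lambda^T (A x - b)
Stationarity (grad_x L = 0): Q x + c + A^T lambda = 0.
Primal feasibility: A x = b.

This gives the KKT block system:
  [ Q   A^T ] [ x     ]   [-c ]
  [ A    0  ] [ lambda ] = [ b ]

Solving the linear system:
  x*      = (2.6271, -0.1186, -1.1186)
  lambda* = (-3.3955, -7.2542)
  f(x*)   = 42.1949

x* = (2.6271, -0.1186, -1.1186), lambda* = (-3.3955, -7.2542)


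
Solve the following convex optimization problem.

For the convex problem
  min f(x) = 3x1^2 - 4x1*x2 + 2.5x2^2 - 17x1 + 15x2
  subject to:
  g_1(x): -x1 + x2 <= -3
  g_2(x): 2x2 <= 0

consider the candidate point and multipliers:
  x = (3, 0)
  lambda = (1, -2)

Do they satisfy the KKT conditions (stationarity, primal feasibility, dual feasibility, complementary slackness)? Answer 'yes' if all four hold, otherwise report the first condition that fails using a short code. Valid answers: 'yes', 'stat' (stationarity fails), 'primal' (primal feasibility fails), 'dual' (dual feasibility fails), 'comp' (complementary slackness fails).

Gradient of f: grad f(x) = Q x + c = (1, 3)
Constraint values g_i(x) = a_i^T x - b_i:
  g_1((3, 0)) = 0
  g_2((3, 0)) = 0
Stationarity residual: grad f(x) + sum_i lambda_i a_i = (0, 0)
  -> stationarity OK
Primal feasibility (all g_i <= 0): OK
Dual feasibility (all lambda_i >= 0): FAILS
Complementary slackness (lambda_i * g_i(x) = 0 for all i): OK

Verdict: the first failing condition is dual_feasibility -> dual.

dual


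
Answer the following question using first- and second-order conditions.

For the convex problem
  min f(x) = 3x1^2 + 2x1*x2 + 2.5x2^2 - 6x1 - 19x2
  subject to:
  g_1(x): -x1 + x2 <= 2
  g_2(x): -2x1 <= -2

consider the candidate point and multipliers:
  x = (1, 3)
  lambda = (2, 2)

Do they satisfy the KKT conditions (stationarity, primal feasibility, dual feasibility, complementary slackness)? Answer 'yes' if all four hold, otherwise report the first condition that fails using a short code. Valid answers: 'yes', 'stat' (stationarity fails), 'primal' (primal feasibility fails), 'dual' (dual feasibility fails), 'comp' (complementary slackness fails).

Gradient of f: grad f(x) = Q x + c = (6, -2)
Constraint values g_i(x) = a_i^T x - b_i:
  g_1((1, 3)) = 0
  g_2((1, 3)) = 0
Stationarity residual: grad f(x) + sum_i lambda_i a_i = (0, 0)
  -> stationarity OK
Primal feasibility (all g_i <= 0): OK
Dual feasibility (all lambda_i >= 0): OK
Complementary slackness (lambda_i * g_i(x) = 0 for all i): OK

Verdict: yes, KKT holds.

yes


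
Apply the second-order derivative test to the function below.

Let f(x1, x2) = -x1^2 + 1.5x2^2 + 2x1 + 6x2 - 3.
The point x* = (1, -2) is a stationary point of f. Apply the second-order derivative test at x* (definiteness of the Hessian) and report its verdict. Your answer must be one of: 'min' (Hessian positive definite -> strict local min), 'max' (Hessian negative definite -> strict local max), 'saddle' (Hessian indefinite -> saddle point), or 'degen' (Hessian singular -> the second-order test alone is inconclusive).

Compute the Hessian H = grad^2 f:
  H = [[-2, 0], [0, 3]]
Verify stationarity: grad f(x*) = H x* + g = (0, 0).
Eigenvalues of H: -2, 3.
Eigenvalues have mixed signs, so H is indefinite -> x* is a saddle point.

saddle


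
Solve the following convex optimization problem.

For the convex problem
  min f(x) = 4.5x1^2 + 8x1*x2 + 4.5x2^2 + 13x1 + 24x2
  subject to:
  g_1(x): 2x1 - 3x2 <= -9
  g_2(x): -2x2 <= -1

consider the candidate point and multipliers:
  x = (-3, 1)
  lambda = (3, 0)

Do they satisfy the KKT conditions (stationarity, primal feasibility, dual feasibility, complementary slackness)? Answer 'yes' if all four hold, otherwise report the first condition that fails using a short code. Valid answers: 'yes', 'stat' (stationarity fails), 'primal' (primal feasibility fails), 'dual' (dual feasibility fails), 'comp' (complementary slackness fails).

Gradient of f: grad f(x) = Q x + c = (-6, 9)
Constraint values g_i(x) = a_i^T x - b_i:
  g_1((-3, 1)) = 0
  g_2((-3, 1)) = -1
Stationarity residual: grad f(x) + sum_i lambda_i a_i = (0, 0)
  -> stationarity OK
Primal feasibility (all g_i <= 0): OK
Dual feasibility (all lambda_i >= 0): OK
Complementary slackness (lambda_i * g_i(x) = 0 for all i): OK

Verdict: yes, KKT holds.

yes


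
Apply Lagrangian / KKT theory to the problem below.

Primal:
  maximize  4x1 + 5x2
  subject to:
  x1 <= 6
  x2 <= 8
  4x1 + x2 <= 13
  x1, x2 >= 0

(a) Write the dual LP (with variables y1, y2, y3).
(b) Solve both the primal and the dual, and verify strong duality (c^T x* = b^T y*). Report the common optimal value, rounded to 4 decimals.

The standard primal-dual pair for 'max c^T x s.t. A x <= b, x >= 0' is:
  Dual:  min b^T y  s.t.  A^T y >= c,  y >= 0.

So the dual LP is:
  minimize  6y1 + 8y2 + 13y3
  subject to:
    y1 + 4y3 >= 4
    y2 + y3 >= 5
    y1, y2, y3 >= 0

Solving the primal: x* = (1.25, 8).
  primal value c^T x* = 45.
Solving the dual: y* = (0, 4, 1).
  dual value b^T y* = 45.
Strong duality: c^T x* = b^T y*. Confirmed.

45


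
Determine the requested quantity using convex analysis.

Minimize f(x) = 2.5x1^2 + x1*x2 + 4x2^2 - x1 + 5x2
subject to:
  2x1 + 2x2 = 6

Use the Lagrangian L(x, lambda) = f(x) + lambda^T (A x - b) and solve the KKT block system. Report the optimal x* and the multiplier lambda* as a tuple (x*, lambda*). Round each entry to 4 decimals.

Form the Lagrangian:
  L(x, lambda) = (1/2) x^T Q x + c^T x + lambda^T (A x - b)
Stationarity (grad_x L = 0): Q x + c + A^T lambda = 0.
Primal feasibility: A x = b.

This gives the KKT block system:
  [ Q   A^T ] [ x     ]   [-c ]
  [ A    0  ] [ lambda ] = [ b ]

Solving the linear system:
  x*      = (2.4545, 0.5455)
  lambda* = (-5.9091)
  f(x*)   = 17.8636

x* = (2.4545, 0.5455), lambda* = (-5.9091)


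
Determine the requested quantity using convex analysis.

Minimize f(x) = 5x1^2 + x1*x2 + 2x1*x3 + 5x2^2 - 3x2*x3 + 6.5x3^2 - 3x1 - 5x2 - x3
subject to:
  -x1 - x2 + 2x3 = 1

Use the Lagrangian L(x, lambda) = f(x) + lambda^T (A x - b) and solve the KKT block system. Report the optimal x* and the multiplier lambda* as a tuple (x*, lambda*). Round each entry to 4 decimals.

Form the Lagrangian:
  L(x, lambda) = (1/2) x^T Q x + c^T x + lambda^T (A x - b)
Stationarity (grad_x L = 0): Q x + c + A^T lambda = 0.
Primal feasibility: A x = b.

This gives the KKT block system:
  [ Q   A^T ] [ x     ]   [-c ]
  [ A    0  ] [ lambda ] = [ b ]

Solving the linear system:
  x*      = (-0.1529, 0.4218, 0.6344)
  lambda* = (-2.8383)
  f(x*)   = 0.2768

x* = (-0.1529, 0.4218, 0.6344), lambda* = (-2.8383)


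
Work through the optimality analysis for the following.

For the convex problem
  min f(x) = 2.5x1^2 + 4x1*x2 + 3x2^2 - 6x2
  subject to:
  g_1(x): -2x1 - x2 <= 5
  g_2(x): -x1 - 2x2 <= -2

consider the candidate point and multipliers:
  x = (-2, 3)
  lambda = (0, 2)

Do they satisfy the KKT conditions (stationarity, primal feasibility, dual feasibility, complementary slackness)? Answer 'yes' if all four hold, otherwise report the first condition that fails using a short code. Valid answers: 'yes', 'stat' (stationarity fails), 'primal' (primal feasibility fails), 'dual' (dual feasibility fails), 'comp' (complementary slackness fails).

Gradient of f: grad f(x) = Q x + c = (2, 4)
Constraint values g_i(x) = a_i^T x - b_i:
  g_1((-2, 3)) = -4
  g_2((-2, 3)) = -2
Stationarity residual: grad f(x) + sum_i lambda_i a_i = (0, 0)
  -> stationarity OK
Primal feasibility (all g_i <= 0): OK
Dual feasibility (all lambda_i >= 0): OK
Complementary slackness (lambda_i * g_i(x) = 0 for all i): FAILS

Verdict: the first failing condition is complementary_slackness -> comp.

comp


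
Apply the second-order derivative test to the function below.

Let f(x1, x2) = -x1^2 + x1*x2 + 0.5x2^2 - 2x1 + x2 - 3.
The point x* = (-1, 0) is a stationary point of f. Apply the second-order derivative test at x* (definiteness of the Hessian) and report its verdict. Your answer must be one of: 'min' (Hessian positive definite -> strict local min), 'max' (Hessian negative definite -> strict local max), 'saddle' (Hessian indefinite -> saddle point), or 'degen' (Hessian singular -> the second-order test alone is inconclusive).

Compute the Hessian H = grad^2 f:
  H = [[-2, 1], [1, 1]]
Verify stationarity: grad f(x*) = H x* + g = (0, 0).
Eigenvalues of H: -2.3028, 1.3028.
Eigenvalues have mixed signs, so H is indefinite -> x* is a saddle point.

saddle


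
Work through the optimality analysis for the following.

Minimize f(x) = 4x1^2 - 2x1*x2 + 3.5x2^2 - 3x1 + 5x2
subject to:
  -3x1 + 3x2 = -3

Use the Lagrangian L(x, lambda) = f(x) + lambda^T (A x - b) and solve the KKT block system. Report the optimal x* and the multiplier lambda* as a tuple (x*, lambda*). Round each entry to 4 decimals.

Form the Lagrangian:
  L(x, lambda) = (1/2) x^T Q x + c^T x + lambda^T (A x - b)
Stationarity (grad_x L = 0): Q x + c + A^T lambda = 0.
Primal feasibility: A x = b.

This gives the KKT block system:
  [ Q   A^T ] [ x     ]   [-c ]
  [ A    0  ] [ lambda ] = [ b ]

Solving the linear system:
  x*      = (0.2727, -0.7273)
  lambda* = (0.2121)
  f(x*)   = -1.9091

x* = (0.2727, -0.7273), lambda* = (0.2121)


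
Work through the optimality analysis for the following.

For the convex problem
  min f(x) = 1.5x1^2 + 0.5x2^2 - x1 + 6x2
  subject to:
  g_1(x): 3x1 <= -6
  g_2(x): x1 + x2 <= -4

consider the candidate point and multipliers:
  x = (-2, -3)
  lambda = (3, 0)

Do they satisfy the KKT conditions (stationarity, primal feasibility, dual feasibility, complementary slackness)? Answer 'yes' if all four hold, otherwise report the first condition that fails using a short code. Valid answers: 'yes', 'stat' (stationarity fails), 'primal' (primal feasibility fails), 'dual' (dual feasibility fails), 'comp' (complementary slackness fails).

Gradient of f: grad f(x) = Q x + c = (-7, 3)
Constraint values g_i(x) = a_i^T x - b_i:
  g_1((-2, -3)) = 0
  g_2((-2, -3)) = -1
Stationarity residual: grad f(x) + sum_i lambda_i a_i = (2, 3)
  -> stationarity FAILS
Primal feasibility (all g_i <= 0): OK
Dual feasibility (all lambda_i >= 0): OK
Complementary slackness (lambda_i * g_i(x) = 0 for all i): OK

Verdict: the first failing condition is stationarity -> stat.

stat


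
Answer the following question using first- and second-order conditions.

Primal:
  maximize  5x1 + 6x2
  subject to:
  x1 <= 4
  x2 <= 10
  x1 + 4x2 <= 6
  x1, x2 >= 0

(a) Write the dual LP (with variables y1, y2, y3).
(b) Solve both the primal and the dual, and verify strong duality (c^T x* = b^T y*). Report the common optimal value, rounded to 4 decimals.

The standard primal-dual pair for 'max c^T x s.t. A x <= b, x >= 0' is:
  Dual:  min b^T y  s.t.  A^T y >= c,  y >= 0.

So the dual LP is:
  minimize  4y1 + 10y2 + 6y3
  subject to:
    y1 + y3 >= 5
    y2 + 4y3 >= 6
    y1, y2, y3 >= 0

Solving the primal: x* = (4, 0.5).
  primal value c^T x* = 23.
Solving the dual: y* = (3.5, 0, 1.5).
  dual value b^T y* = 23.
Strong duality: c^T x* = b^T y*. Confirmed.

23


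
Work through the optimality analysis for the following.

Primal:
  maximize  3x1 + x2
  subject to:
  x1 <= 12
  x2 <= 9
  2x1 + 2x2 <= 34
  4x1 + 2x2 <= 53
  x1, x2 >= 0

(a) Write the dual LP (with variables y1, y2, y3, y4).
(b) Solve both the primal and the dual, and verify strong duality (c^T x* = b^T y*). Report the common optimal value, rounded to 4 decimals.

The standard primal-dual pair for 'max c^T x s.t. A x <= b, x >= 0' is:
  Dual:  min b^T y  s.t.  A^T y >= c,  y >= 0.

So the dual LP is:
  minimize  12y1 + 9y2 + 34y3 + 53y4
  subject to:
    y1 + 2y3 + 4y4 >= 3
    y2 + 2y3 + 2y4 >= 1
    y1, y2, y3, y4 >= 0

Solving the primal: x* = (12, 2.5).
  primal value c^T x* = 38.5.
Solving the dual: y* = (1, 0, 0, 0.5).
  dual value b^T y* = 38.5.
Strong duality: c^T x* = b^T y*. Confirmed.

38.5


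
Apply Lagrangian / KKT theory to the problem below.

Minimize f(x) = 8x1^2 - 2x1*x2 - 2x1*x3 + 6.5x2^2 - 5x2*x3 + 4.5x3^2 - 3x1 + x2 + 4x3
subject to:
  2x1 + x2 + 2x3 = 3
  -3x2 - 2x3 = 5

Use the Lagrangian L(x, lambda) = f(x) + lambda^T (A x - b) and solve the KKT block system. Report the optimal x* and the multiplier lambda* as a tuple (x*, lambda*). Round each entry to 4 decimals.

Form the Lagrangian:
  L(x, lambda) = (1/2) x^T Q x + c^T x + lambda^T (A x - b)
Stationarity (grad_x L = 0): Q x + c + A^T lambda = 0.
Primal feasibility: A x = b.

This gives the KKT block system:
  [ Q   A^T ] [ x     ]   [-c ]
  [ A    0  ] [ lambda ] = [ b ]

Solving the linear system:
  x*      = (2.3208, -1.6792, 0.0189)
  lambda* = (-18.7264, -14.7642)
  f(x*)   = 60.717

x* = (2.3208, -1.6792, 0.0189), lambda* = (-18.7264, -14.7642)


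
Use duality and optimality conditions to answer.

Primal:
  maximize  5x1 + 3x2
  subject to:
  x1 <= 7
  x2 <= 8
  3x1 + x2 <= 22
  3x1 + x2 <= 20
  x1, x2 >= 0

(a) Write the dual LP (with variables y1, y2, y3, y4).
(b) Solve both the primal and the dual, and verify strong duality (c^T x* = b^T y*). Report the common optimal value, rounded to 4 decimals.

The standard primal-dual pair for 'max c^T x s.t. A x <= b, x >= 0' is:
  Dual:  min b^T y  s.t.  A^T y >= c,  y >= 0.

So the dual LP is:
  minimize  7y1 + 8y2 + 22y3 + 20y4
  subject to:
    y1 + 3y3 + 3y4 >= 5
    y2 + y3 + y4 >= 3
    y1, y2, y3, y4 >= 0

Solving the primal: x* = (4, 8).
  primal value c^T x* = 44.
Solving the dual: y* = (0, 1.3333, 0, 1.6667).
  dual value b^T y* = 44.
Strong duality: c^T x* = b^T y*. Confirmed.

44


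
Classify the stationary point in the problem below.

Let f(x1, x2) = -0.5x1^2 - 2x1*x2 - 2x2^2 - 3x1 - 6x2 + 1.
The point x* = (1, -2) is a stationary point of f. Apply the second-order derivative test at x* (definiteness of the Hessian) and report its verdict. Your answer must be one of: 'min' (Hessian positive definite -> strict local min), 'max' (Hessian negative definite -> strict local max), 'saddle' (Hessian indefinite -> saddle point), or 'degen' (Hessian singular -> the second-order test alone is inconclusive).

Compute the Hessian H = grad^2 f:
  H = [[-1, -2], [-2, -4]]
Verify stationarity: grad f(x*) = H x* + g = (0, 0).
Eigenvalues of H: -5, 0.
H has a zero eigenvalue (singular; negative semidefinite but not definite), so H is neither positive definite, negative definite, nor indefinite. The second-order test alone is inconclusive -> degen.
(Indeed, f is constant along the null direction of H through x*, so x* is not a strict local extremum.)

degen


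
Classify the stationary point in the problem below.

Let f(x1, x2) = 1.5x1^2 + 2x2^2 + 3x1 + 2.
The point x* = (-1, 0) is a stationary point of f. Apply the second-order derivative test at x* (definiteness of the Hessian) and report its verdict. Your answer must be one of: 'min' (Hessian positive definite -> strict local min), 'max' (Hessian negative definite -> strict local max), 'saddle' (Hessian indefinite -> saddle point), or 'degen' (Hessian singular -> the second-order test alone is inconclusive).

Compute the Hessian H = grad^2 f:
  H = [[3, 0], [0, 4]]
Verify stationarity: grad f(x*) = H x* + g = (0, 0).
Eigenvalues of H: 3, 4.
Both eigenvalues > 0, so H is positive definite -> x* is a strict local min.

min


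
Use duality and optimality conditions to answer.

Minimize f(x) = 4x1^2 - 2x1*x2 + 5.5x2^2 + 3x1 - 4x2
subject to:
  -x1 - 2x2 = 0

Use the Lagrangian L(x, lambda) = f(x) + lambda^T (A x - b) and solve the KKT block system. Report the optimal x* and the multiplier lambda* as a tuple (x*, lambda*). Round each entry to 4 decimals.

Form the Lagrangian:
  L(x, lambda) = (1/2) x^T Q x + c^T x + lambda^T (A x - b)
Stationarity (grad_x L = 0): Q x + c + A^T lambda = 0.
Primal feasibility: A x = b.

This gives the KKT block system:
  [ Q   A^T ] [ x     ]   [-c ]
  [ A    0  ] [ lambda ] = [ b ]

Solving the linear system:
  x*      = (-0.3922, 0.1961)
  lambda* = (-0.5294)
  f(x*)   = -0.9804

x* = (-0.3922, 0.1961), lambda* = (-0.5294)


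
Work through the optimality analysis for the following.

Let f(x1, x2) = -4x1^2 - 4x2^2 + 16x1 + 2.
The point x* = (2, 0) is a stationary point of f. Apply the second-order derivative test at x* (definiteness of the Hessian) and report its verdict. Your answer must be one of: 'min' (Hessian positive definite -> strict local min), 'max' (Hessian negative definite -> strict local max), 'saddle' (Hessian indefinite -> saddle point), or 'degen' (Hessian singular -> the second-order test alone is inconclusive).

Compute the Hessian H = grad^2 f:
  H = [[-8, 0], [0, -8]]
Verify stationarity: grad f(x*) = H x* + g = (0, 0).
Eigenvalues of H: -8, -8.
Both eigenvalues < 0, so H is negative definite -> x* is a strict local max.

max


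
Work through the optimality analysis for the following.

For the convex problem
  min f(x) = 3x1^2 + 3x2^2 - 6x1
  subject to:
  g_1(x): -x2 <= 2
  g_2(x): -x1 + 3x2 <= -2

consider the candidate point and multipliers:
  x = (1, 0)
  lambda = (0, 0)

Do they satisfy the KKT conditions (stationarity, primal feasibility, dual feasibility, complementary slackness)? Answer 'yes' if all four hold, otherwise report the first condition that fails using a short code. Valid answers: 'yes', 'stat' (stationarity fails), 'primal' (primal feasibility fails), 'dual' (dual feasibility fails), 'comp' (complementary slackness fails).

Gradient of f: grad f(x) = Q x + c = (0, 0)
Constraint values g_i(x) = a_i^T x - b_i:
  g_1((1, 0)) = -2
  g_2((1, 0)) = 1
Stationarity residual: grad f(x) + sum_i lambda_i a_i = (0, 0)
  -> stationarity OK
Primal feasibility (all g_i <= 0): FAILS
Dual feasibility (all lambda_i >= 0): OK
Complementary slackness (lambda_i * g_i(x) = 0 for all i): OK

Verdict: the first failing condition is primal_feasibility -> primal.

primal


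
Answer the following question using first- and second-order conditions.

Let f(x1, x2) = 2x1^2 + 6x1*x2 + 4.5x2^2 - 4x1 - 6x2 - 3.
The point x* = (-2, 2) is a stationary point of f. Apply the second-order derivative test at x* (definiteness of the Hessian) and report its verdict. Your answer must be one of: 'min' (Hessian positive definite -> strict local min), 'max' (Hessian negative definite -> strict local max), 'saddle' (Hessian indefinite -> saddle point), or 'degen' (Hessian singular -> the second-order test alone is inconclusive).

Compute the Hessian H = grad^2 f:
  H = [[4, 6], [6, 9]]
Verify stationarity: grad f(x*) = H x* + g = (0, 0).
Eigenvalues of H: 0, 13.
H has a zero eigenvalue (singular; positive semidefinite but not definite), so H is neither positive definite, negative definite, nor indefinite. The second-order test alone is inconclusive -> degen.
(Indeed, f is constant along the null direction of H through x*, so x* is not a strict local extremum.)

degen


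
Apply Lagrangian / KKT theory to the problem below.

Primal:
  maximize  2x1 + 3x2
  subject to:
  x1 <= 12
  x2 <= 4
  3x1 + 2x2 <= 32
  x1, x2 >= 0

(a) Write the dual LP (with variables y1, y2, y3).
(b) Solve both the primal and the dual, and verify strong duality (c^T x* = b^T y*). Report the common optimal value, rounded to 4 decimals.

The standard primal-dual pair for 'max c^T x s.t. A x <= b, x >= 0' is:
  Dual:  min b^T y  s.t.  A^T y >= c,  y >= 0.

So the dual LP is:
  minimize  12y1 + 4y2 + 32y3
  subject to:
    y1 + 3y3 >= 2
    y2 + 2y3 >= 3
    y1, y2, y3 >= 0

Solving the primal: x* = (8, 4).
  primal value c^T x* = 28.
Solving the dual: y* = (0, 1.6667, 0.6667).
  dual value b^T y* = 28.
Strong duality: c^T x* = b^T y*. Confirmed.

28


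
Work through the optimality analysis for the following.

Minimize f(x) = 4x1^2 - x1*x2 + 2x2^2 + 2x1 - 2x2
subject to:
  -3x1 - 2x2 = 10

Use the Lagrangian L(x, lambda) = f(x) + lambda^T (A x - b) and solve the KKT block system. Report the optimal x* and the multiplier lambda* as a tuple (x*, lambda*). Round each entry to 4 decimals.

Form the Lagrangian:
  L(x, lambda) = (1/2) x^T Q x + c^T x + lambda^T (A x - b)
Stationarity (grad_x L = 0): Q x + c + A^T lambda = 0.
Primal feasibility: A x = b.

This gives the KKT block system:
  [ Q   A^T ] [ x     ]   [-c ]
  [ A    0  ] [ lambda ] = [ b ]

Solving the linear system:
  x*      = (-2, -2)
  lambda* = (-4)
  f(x*)   = 20

x* = (-2, -2), lambda* = (-4)


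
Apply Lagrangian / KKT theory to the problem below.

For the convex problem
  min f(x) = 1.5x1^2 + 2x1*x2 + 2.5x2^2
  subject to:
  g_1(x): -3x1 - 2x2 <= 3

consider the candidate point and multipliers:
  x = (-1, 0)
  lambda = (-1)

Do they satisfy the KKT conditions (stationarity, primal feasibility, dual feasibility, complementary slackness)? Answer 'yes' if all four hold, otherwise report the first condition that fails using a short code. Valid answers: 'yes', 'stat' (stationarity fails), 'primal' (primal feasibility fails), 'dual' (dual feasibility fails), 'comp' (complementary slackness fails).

Gradient of f: grad f(x) = Q x + c = (-3, -2)
Constraint values g_i(x) = a_i^T x - b_i:
  g_1((-1, 0)) = 0
Stationarity residual: grad f(x) + sum_i lambda_i a_i = (0, 0)
  -> stationarity OK
Primal feasibility (all g_i <= 0): OK
Dual feasibility (all lambda_i >= 0): FAILS
Complementary slackness (lambda_i * g_i(x) = 0 for all i): OK

Verdict: the first failing condition is dual_feasibility -> dual.

dual


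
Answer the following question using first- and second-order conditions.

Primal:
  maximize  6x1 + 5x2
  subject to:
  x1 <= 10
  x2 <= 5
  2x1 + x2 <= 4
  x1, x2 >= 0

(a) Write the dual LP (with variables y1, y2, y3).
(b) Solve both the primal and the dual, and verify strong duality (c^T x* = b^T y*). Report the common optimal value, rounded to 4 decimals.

The standard primal-dual pair for 'max c^T x s.t. A x <= b, x >= 0' is:
  Dual:  min b^T y  s.t.  A^T y >= c,  y >= 0.

So the dual LP is:
  minimize  10y1 + 5y2 + 4y3
  subject to:
    y1 + 2y3 >= 6
    y2 + y3 >= 5
    y1, y2, y3 >= 0

Solving the primal: x* = (0, 4).
  primal value c^T x* = 20.
Solving the dual: y* = (0, 0, 5).
  dual value b^T y* = 20.
Strong duality: c^T x* = b^T y*. Confirmed.

20


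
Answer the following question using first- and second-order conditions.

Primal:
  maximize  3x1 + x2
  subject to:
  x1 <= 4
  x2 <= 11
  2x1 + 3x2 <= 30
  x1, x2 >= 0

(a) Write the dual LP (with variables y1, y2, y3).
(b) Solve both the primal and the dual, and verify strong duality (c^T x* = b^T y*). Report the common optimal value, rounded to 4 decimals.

The standard primal-dual pair for 'max c^T x s.t. A x <= b, x >= 0' is:
  Dual:  min b^T y  s.t.  A^T y >= c,  y >= 0.

So the dual LP is:
  minimize  4y1 + 11y2 + 30y3
  subject to:
    y1 + 2y3 >= 3
    y2 + 3y3 >= 1
    y1, y2, y3 >= 0

Solving the primal: x* = (4, 7.3333).
  primal value c^T x* = 19.3333.
Solving the dual: y* = (2.3333, 0, 0.3333).
  dual value b^T y* = 19.3333.
Strong duality: c^T x* = b^T y*. Confirmed.

19.3333
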